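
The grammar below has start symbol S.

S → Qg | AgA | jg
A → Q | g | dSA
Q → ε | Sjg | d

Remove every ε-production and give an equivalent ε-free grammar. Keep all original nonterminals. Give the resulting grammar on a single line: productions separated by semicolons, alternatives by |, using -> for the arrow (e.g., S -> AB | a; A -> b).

Nullable set: {A, Q}.
S -> AgA: A, A nullable, giving Ag | AgA | g | gA.
S -> Qg: Q nullable, giving Qg | g.
A -> Q: Q nullable, giving Q.
A -> dSA: A nullable, giving dS | dSA.
Drop Q -> ε.
Unchanged (no nullable symbols): S -> jg; A -> g; Q -> Sjg; Q -> d.

S -> g | Ag | Qg | gA | jg | AgA; A -> Q | g | dS | dSA; Q -> d | Sjg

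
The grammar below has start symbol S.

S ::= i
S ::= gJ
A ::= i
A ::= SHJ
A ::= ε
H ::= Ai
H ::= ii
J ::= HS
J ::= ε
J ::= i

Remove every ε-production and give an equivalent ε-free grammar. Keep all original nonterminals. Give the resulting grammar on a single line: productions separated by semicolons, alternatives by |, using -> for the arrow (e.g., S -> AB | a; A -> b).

Nullable set: {A, J}.
S -> gJ: J nullable, giving g | gJ.
Drop A -> ε.
A -> SHJ: J nullable, giving SH | SHJ.
H -> Ai: A nullable, giving Ai | i.
Drop J -> ε.
Unchanged (no nullable symbols): S -> i; A -> i; H -> ii; J -> HS; J -> i.

S -> g | i | gJ; A -> i | SH | SHJ; H -> i | Ai | ii; J -> i | HS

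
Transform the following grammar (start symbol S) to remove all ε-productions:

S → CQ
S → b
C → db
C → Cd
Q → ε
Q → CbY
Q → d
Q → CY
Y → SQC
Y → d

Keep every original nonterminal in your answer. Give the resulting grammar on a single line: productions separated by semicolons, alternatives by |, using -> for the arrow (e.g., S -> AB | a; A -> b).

S -> C | b | CQ; C -> Cd | db; Q -> d | CY | CbY; Y -> d | SC | SQC

Nullable set: {Q}.
S -> CQ: Q nullable, giving C | CQ.
Drop Q -> ε.
Y -> SQC: Q nullable, giving SC | SQC.
Unchanged (no nullable symbols): S -> b; C -> Cd; C -> db; Q -> CY; Q -> CbY; Q -> d; Y -> d.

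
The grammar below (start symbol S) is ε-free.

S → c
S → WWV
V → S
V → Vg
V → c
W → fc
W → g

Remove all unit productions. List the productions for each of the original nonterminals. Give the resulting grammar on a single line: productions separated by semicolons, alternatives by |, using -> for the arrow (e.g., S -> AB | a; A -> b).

Unit productions: V->S.
Unit pairs (A ⇒* B via units): (V,S).
S: inherits non-unit rules of {S} → WWV | c.
V: inherits non-unit rules of {S, V} → Vg | WWV | c.
W: inherits non-unit rules of {W} → fc | g.

S -> c | WWV; V -> c | Vg | WWV; W -> g | fc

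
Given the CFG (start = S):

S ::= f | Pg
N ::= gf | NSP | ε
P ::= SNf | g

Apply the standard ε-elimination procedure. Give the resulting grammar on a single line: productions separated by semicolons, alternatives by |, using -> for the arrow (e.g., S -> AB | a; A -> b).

S -> f | Pg; N -> SP | gf | NSP; P -> g | Sf | SNf

Nullable set: {N}.
Drop N -> ε.
N -> NSP: N nullable, giving NSP | SP.
P -> SNf: N nullable, giving SNf | Sf.
Unchanged (no nullable symbols): S -> Pg; S -> f; N -> gf; P -> g.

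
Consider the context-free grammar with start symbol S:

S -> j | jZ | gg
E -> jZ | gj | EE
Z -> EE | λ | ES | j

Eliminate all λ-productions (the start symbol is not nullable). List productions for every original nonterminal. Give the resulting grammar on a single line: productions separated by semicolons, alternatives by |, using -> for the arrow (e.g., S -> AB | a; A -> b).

S -> j | gg | jZ; E -> j | EE | gj | jZ; Z -> j | EE | ES

Nullable set: {Z}.
S -> jZ: Z nullable, giving j | jZ.
E -> jZ: Z nullable, giving j | jZ.
Drop Z -> λ.
Unchanged (no nullable symbols): S -> gg; S -> j; E -> EE; E -> gj; Z -> EE; Z -> ES; Z -> j.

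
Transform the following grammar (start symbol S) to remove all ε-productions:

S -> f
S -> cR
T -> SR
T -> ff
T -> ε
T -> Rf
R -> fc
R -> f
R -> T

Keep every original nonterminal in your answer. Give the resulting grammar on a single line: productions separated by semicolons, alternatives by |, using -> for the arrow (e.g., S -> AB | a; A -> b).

Nullable set: {R, T}.
S -> cR: R nullable, giving c | cR.
R -> T: T nullable, giving T.
Drop T -> ε.
T -> Rf: R nullable, giving Rf | f.
T -> SR: R nullable, giving S | SR.
Unchanged (no nullable symbols): S -> f; R -> f; R -> fc; T -> ff.

S -> c | f | cR; R -> T | f | fc; T -> S | f | Rf | SR | ff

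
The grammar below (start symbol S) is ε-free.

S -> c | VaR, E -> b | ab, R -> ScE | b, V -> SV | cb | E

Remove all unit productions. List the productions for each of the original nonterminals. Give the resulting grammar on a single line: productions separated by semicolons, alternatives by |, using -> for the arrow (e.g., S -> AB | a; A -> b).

Unit productions: V->E.
Unit pairs (A ⇒* B via units): (V,E).
S: inherits non-unit rules of {S} → VaR | c.
E: inherits non-unit rules of {E} → ab | b.
R: inherits non-unit rules of {R} → ScE | b.
V: inherits non-unit rules of {E, V} → SV | ab | b | cb.

S -> c | VaR; E -> b | ab; R -> b | ScE; V -> b | SV | ab | cb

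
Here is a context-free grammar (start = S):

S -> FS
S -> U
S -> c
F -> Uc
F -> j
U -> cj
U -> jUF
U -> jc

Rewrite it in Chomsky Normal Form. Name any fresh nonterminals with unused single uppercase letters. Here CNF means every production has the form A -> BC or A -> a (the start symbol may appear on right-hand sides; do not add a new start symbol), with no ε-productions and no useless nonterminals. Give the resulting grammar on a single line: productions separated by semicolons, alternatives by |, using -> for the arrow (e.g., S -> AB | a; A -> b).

S -> c | AB | BA | BC | FS; A -> c; B -> j; C -> UF; D -> UF; F -> j | UA; U -> AB | BA | BD

No ε-productions.
After unit-elimination: S -> c | FS | cj | jc | jUF; F -> j | Uc; U -> cj | jc | jUF.
TERM: introduce A -> c, B -> j and substitute in every rule of length ≥2.
BIN: S -> BUF becomes S -> BC, C -> UF; U -> BUF becomes U -> BD, D -> UF.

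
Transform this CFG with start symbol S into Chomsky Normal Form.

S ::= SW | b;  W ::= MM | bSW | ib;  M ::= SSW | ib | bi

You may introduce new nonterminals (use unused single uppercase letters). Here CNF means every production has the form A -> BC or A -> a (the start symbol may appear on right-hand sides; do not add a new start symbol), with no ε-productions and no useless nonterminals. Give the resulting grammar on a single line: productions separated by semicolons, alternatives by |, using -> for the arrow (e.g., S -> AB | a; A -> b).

No ε-productions.
No unit productions to eliminate.
TERM: introduce A -> b, B -> i and substitute in every rule of length ≥2.
BIN: M -> SSW becomes M -> SC, C -> SW; W -> ASW becomes W -> AD, D -> SW.

S -> b | SW; A -> b; B -> i; C -> SW; D -> SW; M -> AB | BA | SC; W -> AD | BA | MM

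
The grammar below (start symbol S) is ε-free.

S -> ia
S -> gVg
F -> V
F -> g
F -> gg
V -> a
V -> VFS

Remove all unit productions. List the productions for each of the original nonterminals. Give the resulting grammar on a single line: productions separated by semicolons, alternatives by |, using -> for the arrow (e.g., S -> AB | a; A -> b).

S -> ia | gVg; F -> a | g | gg | VFS; V -> a | VFS

Unit productions: F->V.
Unit pairs (A ⇒* B via units): (F,V).
S: inherits non-unit rules of {S} → gVg | ia.
F: inherits non-unit rules of {F, V} → VFS | a | g | gg.
V: inherits non-unit rules of {V} → VFS | a.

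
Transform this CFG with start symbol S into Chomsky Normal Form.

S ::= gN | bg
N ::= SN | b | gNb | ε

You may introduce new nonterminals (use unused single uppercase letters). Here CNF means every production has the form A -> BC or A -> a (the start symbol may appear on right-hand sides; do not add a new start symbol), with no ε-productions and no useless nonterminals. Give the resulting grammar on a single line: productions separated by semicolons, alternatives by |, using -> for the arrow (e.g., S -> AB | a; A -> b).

S -> g | AB | BN; A -> b; B -> g; C -> NA; N -> b | g | AB | BA | BC | BN | SN

Nullable: {N}; after ε-elimination: S -> g | bg | gN; N -> S | b | SN | gb | gNb.
After unit-elimination: S -> g | bg | gN; N -> b | g | SN | bg | gN | gb | gNb.
TERM: introduce A -> b, B -> g and substitute in every rule of length ≥2.
BIN: N -> BNA becomes N -> BC, C -> NA.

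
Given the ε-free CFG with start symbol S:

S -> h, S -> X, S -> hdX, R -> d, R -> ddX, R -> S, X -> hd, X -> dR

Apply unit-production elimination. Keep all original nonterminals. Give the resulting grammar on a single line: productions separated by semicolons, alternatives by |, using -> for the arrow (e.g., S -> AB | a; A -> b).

S -> h | dR | hd | hdX; R -> d | h | dR | hd | ddX | hdX; X -> dR | hd

Unit productions: R->S, S->X.
Unit pairs (A ⇒* B via units): (R,S), (R,X), (S,X).
S: inherits non-unit rules of {S, X} → dR | h | hd | hdX.
R: inherits non-unit rules of {R, S, X} → d | dR | ddX | h | hd | hdX.
X: inherits non-unit rules of {X} → dR | hd.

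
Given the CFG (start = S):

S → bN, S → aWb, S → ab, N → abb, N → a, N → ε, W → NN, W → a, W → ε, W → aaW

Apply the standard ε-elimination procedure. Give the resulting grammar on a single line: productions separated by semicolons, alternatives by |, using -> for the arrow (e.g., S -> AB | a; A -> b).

Nullable set: {N, W}.
S -> aWb: W nullable, giving aWb | ab.
S -> bN: N nullable, giving b | bN.
Drop N -> ε.
Drop W -> ε.
W -> NN: N, N nullable, giving N | NN.
W -> aaW: W nullable, giving aa | aaW.
Unchanged (no nullable symbols): S -> ab; N -> a; N -> abb; W -> a.

S -> b | ab | bN | aWb; N -> a | abb; W -> N | a | NN | aa | aaW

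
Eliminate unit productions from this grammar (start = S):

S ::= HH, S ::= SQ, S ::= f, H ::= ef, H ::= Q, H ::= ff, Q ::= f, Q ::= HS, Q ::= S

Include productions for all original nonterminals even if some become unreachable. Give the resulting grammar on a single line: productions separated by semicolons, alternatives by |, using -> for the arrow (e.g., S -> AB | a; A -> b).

S -> f | HH | SQ; H -> f | HH | HS | SQ | ef | ff; Q -> f | HH | HS | SQ

Unit productions: H->Q, Q->S.
Unit pairs (A ⇒* B via units): (H,Q), (H,S), (Q,S).
S: inherits non-unit rules of {S} → HH | SQ | f.
H: inherits non-unit rules of {H, Q, S} → HH | HS | SQ | ef | f | ff.
Q: inherits non-unit rules of {Q, S} → HH | HS | SQ | f.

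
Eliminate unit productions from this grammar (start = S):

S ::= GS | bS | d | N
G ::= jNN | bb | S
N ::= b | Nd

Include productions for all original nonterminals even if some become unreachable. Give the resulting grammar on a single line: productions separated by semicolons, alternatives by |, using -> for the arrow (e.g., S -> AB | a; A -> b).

S -> b | d | GS | Nd | bS; G -> b | d | GS | Nd | bS | bb | jNN; N -> b | Nd

Unit productions: G->S, S->N.
Unit pairs (A ⇒* B via units): (G,N), (G,S), (S,N).
S: inherits non-unit rules of {N, S} → GS | Nd | b | bS | d.
G: inherits non-unit rules of {G, N, S} → GS | Nd | b | bS | bb | d | jNN.
N: inherits non-unit rules of {N} → Nd | b.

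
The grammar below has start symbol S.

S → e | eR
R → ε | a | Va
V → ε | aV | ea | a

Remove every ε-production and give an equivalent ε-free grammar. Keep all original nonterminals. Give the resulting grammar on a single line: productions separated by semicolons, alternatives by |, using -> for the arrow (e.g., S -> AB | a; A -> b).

Nullable set: {R, V}.
S -> eR: R nullable, giving e | eR.
Drop R -> ε.
R -> Va: V nullable, giving Va | a.
Drop V -> ε.
V -> aV: V nullable, giving a | aV.
Unchanged (no nullable symbols): S -> e; R -> a; V -> a; V -> ea.

S -> e | eR; R -> a | Va; V -> a | aV | ea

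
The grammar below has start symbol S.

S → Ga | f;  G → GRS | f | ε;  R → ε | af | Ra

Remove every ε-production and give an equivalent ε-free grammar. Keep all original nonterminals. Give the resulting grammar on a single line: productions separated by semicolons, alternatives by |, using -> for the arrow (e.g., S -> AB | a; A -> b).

S -> a | f | Ga; G -> S | f | GS | RS | GRS; R -> a | Ra | af

Nullable set: {G, R}.
S -> Ga: G nullable, giving Ga | a.
Drop G -> ε.
G -> GRS: G, R nullable, giving GRS | GS | RS | S.
Drop R -> ε.
R -> Ra: R nullable, giving Ra | a.
Unchanged (no nullable symbols): S -> f; G -> f; R -> af.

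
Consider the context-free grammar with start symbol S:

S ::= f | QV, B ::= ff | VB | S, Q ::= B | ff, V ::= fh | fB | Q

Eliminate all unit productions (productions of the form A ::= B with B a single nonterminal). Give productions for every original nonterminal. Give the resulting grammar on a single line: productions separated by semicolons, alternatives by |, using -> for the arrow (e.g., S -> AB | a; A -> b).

Unit productions: B->S, Q->B, V->Q.
Unit pairs (A ⇒* B via units): (B,S), (Q,B), (Q,S), (V,B), (V,Q), (V,S).
S: inherits non-unit rules of {S} → QV | f.
B: inherits non-unit rules of {B, S} → QV | VB | f | ff.
Q: inherits non-unit rules of {B, Q, S} → QV | VB | f | ff.
V: inherits non-unit rules of {B, Q, S, V} → QV | VB | f | fB | ff | fh.

S -> f | QV; B -> f | QV | VB | ff; Q -> f | QV | VB | ff; V -> f | QV | VB | fB | ff | fh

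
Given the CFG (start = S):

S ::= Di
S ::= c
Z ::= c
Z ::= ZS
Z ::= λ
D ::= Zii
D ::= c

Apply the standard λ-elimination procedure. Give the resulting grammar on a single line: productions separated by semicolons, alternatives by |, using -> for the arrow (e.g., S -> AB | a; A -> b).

S -> c | Di; D -> c | ii | Zii; Z -> S | c | ZS

Nullable set: {Z}.
D -> Zii: Z nullable, giving Zii | ii.
Drop Z -> λ.
Z -> ZS: Z nullable, giving S | ZS.
Unchanged (no nullable symbols): S -> Di; S -> c; D -> c; Z -> c.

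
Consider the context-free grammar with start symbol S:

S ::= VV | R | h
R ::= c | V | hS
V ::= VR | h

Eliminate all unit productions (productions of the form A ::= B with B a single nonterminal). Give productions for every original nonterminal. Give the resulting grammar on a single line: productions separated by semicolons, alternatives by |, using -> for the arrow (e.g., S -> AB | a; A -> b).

Unit productions: R->V, S->R.
Unit pairs (A ⇒* B via units): (R,V), (S,R), (S,V).
S: inherits non-unit rules of {R, S, V} → VR | VV | c | h | hS.
R: inherits non-unit rules of {R, V} → VR | c | h | hS.
V: inherits non-unit rules of {V} → VR | h.

S -> c | h | VR | VV | hS; R -> c | h | VR | hS; V -> h | VR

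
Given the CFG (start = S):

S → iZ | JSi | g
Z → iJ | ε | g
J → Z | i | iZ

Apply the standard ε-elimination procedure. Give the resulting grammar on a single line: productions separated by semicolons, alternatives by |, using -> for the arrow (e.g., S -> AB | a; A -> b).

Nullable set: {J, Z}.
S -> JSi: J nullable, giving JSi | Si.
S -> iZ: Z nullable, giving i | iZ.
J -> Z: Z nullable, giving Z.
J -> iZ: Z nullable, giving i | iZ.
Drop Z -> ε.
Z -> iJ: J nullable, giving i | iJ.
Unchanged (no nullable symbols): S -> g; J -> i; Z -> g.

S -> g | i | Si | iZ | JSi; J -> Z | i | iZ; Z -> g | i | iJ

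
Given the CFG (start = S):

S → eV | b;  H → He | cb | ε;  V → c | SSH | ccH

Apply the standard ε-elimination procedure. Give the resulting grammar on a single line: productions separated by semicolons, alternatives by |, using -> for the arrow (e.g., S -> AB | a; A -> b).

S -> b | eV; H -> e | He | cb; V -> c | SS | cc | SSH | ccH

Nullable set: {H}.
Drop H -> ε.
H -> He: H nullable, giving He | e.
V -> SSH: H nullable, giving SS | SSH.
V -> ccH: H nullable, giving cc | ccH.
Unchanged (no nullable symbols): S -> b; S -> eV; H -> cb; V -> c.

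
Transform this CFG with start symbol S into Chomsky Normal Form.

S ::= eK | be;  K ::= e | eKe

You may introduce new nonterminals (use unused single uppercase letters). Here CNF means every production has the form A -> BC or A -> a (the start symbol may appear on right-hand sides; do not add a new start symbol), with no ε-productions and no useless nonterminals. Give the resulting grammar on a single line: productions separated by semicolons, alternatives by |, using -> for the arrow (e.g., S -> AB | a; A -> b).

S -> AK | BA; A -> e; B -> b; C -> KA; K -> e | AC

No ε-productions.
No unit productions to eliminate.
TERM: introduce B -> b, A -> e and substitute in every rule of length ≥2.
BIN: K -> AKA becomes K -> AC, C -> KA.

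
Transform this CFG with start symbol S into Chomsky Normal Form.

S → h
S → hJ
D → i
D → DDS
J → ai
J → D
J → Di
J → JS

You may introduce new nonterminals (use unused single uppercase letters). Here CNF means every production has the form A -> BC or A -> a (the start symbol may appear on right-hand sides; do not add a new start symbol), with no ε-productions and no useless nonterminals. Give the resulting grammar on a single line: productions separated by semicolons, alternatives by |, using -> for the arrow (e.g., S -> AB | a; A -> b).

S -> h | CJ; A -> i; B -> a; C -> h; D -> i | DE; E -> DS; F -> DS; J -> i | BA | DA | DF | JS

No ε-productions.
After unit-elimination: S -> h | hJ; D -> i | DDS; J -> i | Di | JS | ai | DDS.
TERM: introduce B -> a, C -> h, A -> i and substitute in every rule of length ≥2.
BIN: D -> DDS becomes D -> DE, E -> DS; J -> DDS becomes J -> DF, F -> DS.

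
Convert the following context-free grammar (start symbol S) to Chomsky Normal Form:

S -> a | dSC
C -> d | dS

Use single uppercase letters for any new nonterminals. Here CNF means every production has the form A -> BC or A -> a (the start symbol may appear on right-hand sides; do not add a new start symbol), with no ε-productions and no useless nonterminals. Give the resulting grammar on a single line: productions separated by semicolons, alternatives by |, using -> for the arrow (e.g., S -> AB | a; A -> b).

S -> a | AB; A -> d; B -> SC; C -> d | AS

No ε-productions.
No unit productions to eliminate.
TERM: introduce A -> d and substitute in every rule of length ≥2.
BIN: S -> ASC becomes S -> AB, B -> SC.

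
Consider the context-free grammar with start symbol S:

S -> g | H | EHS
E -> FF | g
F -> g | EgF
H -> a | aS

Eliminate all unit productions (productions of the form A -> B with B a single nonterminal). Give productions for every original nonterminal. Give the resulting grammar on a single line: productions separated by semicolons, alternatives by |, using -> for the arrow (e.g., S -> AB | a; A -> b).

S -> a | g | aS | EHS; E -> g | FF; F -> g | EgF; H -> a | aS

Unit productions: S->H.
Unit pairs (A ⇒* B via units): (S,H).
S: inherits non-unit rules of {H, S} → EHS | a | aS | g.
E: inherits non-unit rules of {E} → FF | g.
F: inherits non-unit rules of {F} → EgF | g.
H: inherits non-unit rules of {H} → a | aS.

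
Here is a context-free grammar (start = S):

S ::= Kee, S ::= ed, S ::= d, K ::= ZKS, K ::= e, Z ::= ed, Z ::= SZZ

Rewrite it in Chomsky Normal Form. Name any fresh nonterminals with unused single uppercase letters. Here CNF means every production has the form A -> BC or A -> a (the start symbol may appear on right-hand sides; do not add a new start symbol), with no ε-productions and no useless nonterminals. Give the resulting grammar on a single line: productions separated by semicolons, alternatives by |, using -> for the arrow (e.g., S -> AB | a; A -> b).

No ε-productions.
No unit productions to eliminate.
TERM: introduce B -> d, A -> e and substitute in every rule of length ≥2.
BIN: K -> ZKS becomes K -> ZC, C -> KS; S -> KAA becomes S -> KD, D -> AA; Z -> SZZ becomes Z -> SE, E -> ZZ.

S -> d | AB | KD; A -> e; B -> d; C -> KS; D -> AA; E -> ZZ; K -> e | ZC; Z -> AB | SE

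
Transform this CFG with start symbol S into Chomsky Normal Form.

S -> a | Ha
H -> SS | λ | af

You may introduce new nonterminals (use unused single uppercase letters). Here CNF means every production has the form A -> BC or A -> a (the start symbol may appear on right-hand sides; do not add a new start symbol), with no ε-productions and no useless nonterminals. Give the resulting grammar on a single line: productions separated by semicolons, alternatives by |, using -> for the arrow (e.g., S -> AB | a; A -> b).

S -> a | HA; A -> a; B -> f; H -> AB | SS

Nullable: {H}; after ε-elimination: S -> a | Ha; H -> SS | af.
No unit productions to eliminate.
TERM: introduce A -> a, B -> f and substitute in every rule of length ≥2.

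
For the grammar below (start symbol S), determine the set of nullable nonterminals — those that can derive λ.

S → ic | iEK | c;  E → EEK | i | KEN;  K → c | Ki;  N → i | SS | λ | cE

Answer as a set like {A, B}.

{N}

Directly nullable (have an ε-rule): {N}.
Not nullable: E, K, S — each has a terminal in every rule's right-hand side or depends on a non-nullable symbol.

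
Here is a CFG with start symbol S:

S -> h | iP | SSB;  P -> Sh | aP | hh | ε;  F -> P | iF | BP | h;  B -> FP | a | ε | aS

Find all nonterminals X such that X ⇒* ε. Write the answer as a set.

Directly nullable (have an ε-rule): {B, P}.
F is nullable via F -> P (every symbol on the right is already known nullable).
Not nullable: S — each has a terminal in every rule's right-hand side or depends on a non-nullable symbol.

{B, F, P}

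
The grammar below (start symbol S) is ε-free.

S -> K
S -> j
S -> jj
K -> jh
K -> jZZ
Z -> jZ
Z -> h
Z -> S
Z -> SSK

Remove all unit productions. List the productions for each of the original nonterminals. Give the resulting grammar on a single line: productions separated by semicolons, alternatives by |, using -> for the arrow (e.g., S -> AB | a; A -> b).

S -> j | jh | jj | jZZ; K -> jh | jZZ; Z -> h | j | jZ | jh | jj | SSK | jZZ

Unit productions: S->K, Z->S.
Unit pairs (A ⇒* B via units): (S,K), (Z,K), (Z,S).
S: inherits non-unit rules of {K, S} → j | jZZ | jh | jj.
K: inherits non-unit rules of {K} → jZZ | jh.
Z: inherits non-unit rules of {K, S, Z} → SSK | h | j | jZ | jZZ | jh | jj.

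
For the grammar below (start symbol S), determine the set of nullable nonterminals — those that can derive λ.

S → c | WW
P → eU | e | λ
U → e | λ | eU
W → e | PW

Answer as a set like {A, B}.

{P, U}

Directly nullable (have an ε-rule): {P, U}.
Not nullable: S, W — each has a terminal in every rule's right-hand side or depends on a non-nullable symbol.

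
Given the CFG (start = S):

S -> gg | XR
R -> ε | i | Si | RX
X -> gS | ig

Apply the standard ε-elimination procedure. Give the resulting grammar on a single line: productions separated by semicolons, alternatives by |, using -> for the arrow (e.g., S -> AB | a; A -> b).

S -> X | XR | gg; R -> X | i | RX | Si; X -> gS | ig

Nullable set: {R}.
S -> XR: R nullable, giving X | XR.
Drop R -> ε.
R -> RX: R nullable, giving RX | X.
Unchanged (no nullable symbols): S -> gg; R -> Si; R -> i; X -> gS; X -> ig.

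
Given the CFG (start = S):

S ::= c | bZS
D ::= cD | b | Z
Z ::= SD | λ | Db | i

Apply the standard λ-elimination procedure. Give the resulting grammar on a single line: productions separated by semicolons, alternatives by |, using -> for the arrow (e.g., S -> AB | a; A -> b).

Nullable set: {D, Z}.
S -> bZS: Z nullable, giving bS | bZS.
D -> Z: Z nullable, giving Z.
D -> cD: D nullable, giving c | cD.
Drop Z -> λ.
Z -> Db: D nullable, giving Db | b.
Z -> SD: D nullable, giving S | SD.
Unchanged (no nullable symbols): S -> c; D -> b; Z -> i.

S -> c | bS | bZS; D -> Z | b | c | cD; Z -> S | b | i | Db | SD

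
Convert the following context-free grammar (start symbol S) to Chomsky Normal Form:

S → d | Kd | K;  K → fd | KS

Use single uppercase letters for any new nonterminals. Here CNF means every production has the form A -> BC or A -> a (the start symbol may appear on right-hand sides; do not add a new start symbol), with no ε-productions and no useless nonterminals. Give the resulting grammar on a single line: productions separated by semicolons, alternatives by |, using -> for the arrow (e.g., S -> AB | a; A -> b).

S -> d | AB | KB | KS; A -> f; B -> d; K -> AB | KS

No ε-productions.
After unit-elimination: S -> d | KS | Kd | fd; K -> KS | fd.
TERM: introduce B -> d, A -> f and substitute in every rule of length ≥2.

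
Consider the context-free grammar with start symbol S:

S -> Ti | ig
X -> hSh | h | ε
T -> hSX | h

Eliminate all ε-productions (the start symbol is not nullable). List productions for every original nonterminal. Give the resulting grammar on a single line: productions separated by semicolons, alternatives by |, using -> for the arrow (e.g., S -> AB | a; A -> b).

Nullable set: {X}.
T -> hSX: X nullable, giving hS | hSX.
Drop X -> ε.
Unchanged (no nullable symbols): S -> Ti; S -> ig; T -> h; X -> h; X -> hSh.

S -> Ti | ig; T -> h | hS | hSX; X -> h | hSh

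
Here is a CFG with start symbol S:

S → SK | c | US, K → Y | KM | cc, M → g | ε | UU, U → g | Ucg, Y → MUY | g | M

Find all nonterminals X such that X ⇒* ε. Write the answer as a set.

Directly nullable (have an ε-rule): {M}.
Y is nullable via Y -> M (every symbol on the right is already known nullable).
K is nullable via K -> Y (every symbol on the right is already known nullable).
Not nullable: S, U — each has a terminal in every rule's right-hand side or depends on a non-nullable symbol.

{K, M, Y}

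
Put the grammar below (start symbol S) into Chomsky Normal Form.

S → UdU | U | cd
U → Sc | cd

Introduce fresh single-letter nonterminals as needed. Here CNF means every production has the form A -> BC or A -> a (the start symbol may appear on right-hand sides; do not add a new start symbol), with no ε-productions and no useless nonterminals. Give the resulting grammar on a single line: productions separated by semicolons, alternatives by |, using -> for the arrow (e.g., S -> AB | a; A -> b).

S -> AB | SA | UC; A -> c; B -> d; C -> BU; U -> AB | SA

No ε-productions.
After unit-elimination: S -> Sc | cd | UdU; U -> Sc | cd.
TERM: introduce A -> c, B -> d and substitute in every rule of length ≥2.
BIN: S -> UBU becomes S -> UC, C -> BU.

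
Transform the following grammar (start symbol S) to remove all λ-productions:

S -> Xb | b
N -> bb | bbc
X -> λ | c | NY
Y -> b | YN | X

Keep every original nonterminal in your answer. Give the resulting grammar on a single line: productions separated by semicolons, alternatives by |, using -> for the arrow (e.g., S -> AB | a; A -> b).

S -> b | Xb; N -> bb | bbc; X -> N | c | NY; Y -> N | X | b | YN

Nullable set: {X, Y}.
S -> Xb: X nullable, giving Xb | b.
Drop X -> λ.
X -> NY: Y nullable, giving N | NY.
Y -> X: X nullable, giving X.
Y -> YN: Y nullable, giving N | YN.
Unchanged (no nullable symbols): S -> b; N -> bb; N -> bbc; X -> c; Y -> b.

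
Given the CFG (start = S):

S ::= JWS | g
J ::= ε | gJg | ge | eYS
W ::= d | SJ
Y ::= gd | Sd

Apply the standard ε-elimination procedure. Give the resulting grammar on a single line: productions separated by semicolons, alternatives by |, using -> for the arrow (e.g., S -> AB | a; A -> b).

Nullable set: {J}.
S -> JWS: J nullable, giving JWS | WS.
Drop J -> ε.
J -> gJg: J nullable, giving gJg | gg.
W -> SJ: J nullable, giving S | SJ.
Unchanged (no nullable symbols): S -> g; J -> eYS; J -> ge; W -> d; Y -> Sd; Y -> gd.

S -> g | WS | JWS; J -> ge | gg | eYS | gJg; W -> S | d | SJ; Y -> Sd | gd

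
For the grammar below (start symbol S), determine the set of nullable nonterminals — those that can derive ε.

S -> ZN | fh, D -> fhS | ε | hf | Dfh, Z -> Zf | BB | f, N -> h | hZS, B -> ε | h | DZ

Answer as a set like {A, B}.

Directly nullable (have an ε-rule): {B, D}.
Z is nullable via Z -> BB (every symbol on the right is already known nullable).
Not nullable: N, S — each has a terminal in every rule's right-hand side or depends on a non-nullable symbol.

{B, D, Z}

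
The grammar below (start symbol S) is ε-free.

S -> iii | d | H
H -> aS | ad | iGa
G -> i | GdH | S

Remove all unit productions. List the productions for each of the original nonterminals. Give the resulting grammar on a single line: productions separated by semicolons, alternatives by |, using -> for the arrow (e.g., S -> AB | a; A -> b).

Unit productions: G->S, S->H.
Unit pairs (A ⇒* B via units): (G,H), (G,S), (S,H).
S: inherits non-unit rules of {H, S} → aS | ad | d | iGa | iii.
G: inherits non-unit rules of {G, H, S} → GdH | aS | ad | d | i | iGa | iii.
H: inherits non-unit rules of {H} → aS | ad | iGa.

S -> d | aS | ad | iGa | iii; G -> d | i | aS | ad | GdH | iGa | iii; H -> aS | ad | iGa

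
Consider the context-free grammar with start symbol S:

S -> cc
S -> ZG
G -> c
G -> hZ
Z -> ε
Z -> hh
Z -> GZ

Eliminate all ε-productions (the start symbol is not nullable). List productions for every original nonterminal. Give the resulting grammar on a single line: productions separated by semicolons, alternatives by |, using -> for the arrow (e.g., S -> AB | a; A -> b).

Nullable set: {Z}.
S -> ZG: Z nullable, giving G | ZG.
G -> hZ: Z nullable, giving h | hZ.
Drop Z -> ε.
Z -> GZ: Z nullable, giving G | GZ.
Unchanged (no nullable symbols): S -> cc; G -> c; Z -> hh.

S -> G | ZG | cc; G -> c | h | hZ; Z -> G | GZ | hh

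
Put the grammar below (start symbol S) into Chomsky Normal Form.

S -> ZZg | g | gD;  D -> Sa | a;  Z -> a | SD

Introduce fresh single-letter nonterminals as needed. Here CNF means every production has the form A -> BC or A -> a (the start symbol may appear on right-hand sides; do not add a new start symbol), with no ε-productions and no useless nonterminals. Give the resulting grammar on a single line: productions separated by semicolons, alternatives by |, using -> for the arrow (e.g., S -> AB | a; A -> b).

No ε-productions.
No unit productions to eliminate.
TERM: introduce A -> a, B -> g and substitute in every rule of length ≥2.
BIN: S -> ZZB becomes S -> ZC, C -> ZB.

S -> g | BD | ZC; A -> a; B -> g; C -> ZB; D -> a | SA; Z -> a | SD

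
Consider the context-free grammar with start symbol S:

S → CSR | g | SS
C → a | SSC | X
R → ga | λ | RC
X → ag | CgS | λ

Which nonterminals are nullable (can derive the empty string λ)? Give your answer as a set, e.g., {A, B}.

{C, R, X}

Directly nullable (have an ε-rule): {R, X}.
C is nullable via C -> X (every symbol on the right is already known nullable).
Not nullable: S — each has a terminal in every rule's right-hand side or depends on a non-nullable symbol.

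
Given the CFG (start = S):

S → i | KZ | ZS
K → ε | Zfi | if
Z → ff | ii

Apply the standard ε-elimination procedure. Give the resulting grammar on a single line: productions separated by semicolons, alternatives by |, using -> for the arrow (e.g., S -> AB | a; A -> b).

Nullable set: {K}.
S -> KZ: K nullable, giving KZ | Z.
Drop K -> ε.
Unchanged (no nullable symbols): S -> ZS; S -> i; K -> Zfi; K -> if; Z -> ff; Z -> ii.

S -> Z | i | KZ | ZS; K -> if | Zfi; Z -> ff | ii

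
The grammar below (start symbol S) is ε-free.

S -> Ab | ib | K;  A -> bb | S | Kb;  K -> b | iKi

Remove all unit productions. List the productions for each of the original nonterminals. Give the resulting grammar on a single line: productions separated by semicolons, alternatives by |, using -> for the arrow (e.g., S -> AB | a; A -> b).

S -> b | Ab | ib | iKi; A -> b | Ab | Kb | bb | ib | iKi; K -> b | iKi

Unit productions: A->S, S->K.
Unit pairs (A ⇒* B via units): (A,K), (A,S), (S,K).
S: inherits non-unit rules of {K, S} → Ab | b | iKi | ib.
A: inherits non-unit rules of {A, K, S} → Ab | Kb | b | bb | iKi | ib.
K: inherits non-unit rules of {K} → b | iKi.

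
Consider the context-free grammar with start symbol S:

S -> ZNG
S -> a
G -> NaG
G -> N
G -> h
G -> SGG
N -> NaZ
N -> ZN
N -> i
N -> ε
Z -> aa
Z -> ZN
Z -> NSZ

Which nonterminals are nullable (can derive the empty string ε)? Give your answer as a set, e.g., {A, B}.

{G, N}

Directly nullable (have an ε-rule): {N}.
G is nullable via G -> N (every symbol on the right is already known nullable).
Not nullable: S, Z — each has a terminal in every rule's right-hand side or depends on a non-nullable symbol.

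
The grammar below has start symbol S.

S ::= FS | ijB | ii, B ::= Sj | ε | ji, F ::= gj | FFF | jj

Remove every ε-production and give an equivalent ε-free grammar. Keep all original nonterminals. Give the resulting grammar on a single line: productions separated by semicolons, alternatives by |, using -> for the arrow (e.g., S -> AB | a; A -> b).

S -> FS | ii | ij | ijB; B -> Sj | ji; F -> gj | jj | FFF

Nullable set: {B}.
S -> ijB: B nullable, giving ij | ijB.
Drop B -> ε.
Unchanged (no nullable symbols): S -> FS; S -> ii; B -> Sj; B -> ji; F -> FFF; F -> gj; F -> jj.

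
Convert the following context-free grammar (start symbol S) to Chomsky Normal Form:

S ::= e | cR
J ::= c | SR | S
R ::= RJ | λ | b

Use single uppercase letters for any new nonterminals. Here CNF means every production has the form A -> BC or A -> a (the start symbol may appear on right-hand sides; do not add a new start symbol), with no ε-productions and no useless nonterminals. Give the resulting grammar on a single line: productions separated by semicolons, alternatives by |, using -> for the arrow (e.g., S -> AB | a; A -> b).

Nullable: {R}; after ε-elimination: S -> c | e | cR; J -> S | c | SR; R -> J | b | RJ.
After unit-elimination: S -> c | e | cR; J -> c | e | SR | cR; R -> b | c | e | RJ | SR | cR.
TERM: introduce A -> c and substitute in every rule of length ≥2.

S -> c | e | AR; A -> c; J -> c | e | AR | SR; R -> b | c | e | AR | RJ | SR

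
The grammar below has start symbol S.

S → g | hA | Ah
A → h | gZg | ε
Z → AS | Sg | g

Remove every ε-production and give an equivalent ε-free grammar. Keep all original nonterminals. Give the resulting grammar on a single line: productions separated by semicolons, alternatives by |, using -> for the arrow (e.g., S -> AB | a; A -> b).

Nullable set: {A}.
S -> Ah: A nullable, giving Ah | h.
S -> hA: A nullable, giving h | hA.
Drop A -> ε.
Z -> AS: A nullable, giving AS | S.
Unchanged (no nullable symbols): S -> g; A -> gZg; A -> h; Z -> Sg; Z -> g.

S -> g | h | Ah | hA; A -> h | gZg; Z -> S | g | AS | Sg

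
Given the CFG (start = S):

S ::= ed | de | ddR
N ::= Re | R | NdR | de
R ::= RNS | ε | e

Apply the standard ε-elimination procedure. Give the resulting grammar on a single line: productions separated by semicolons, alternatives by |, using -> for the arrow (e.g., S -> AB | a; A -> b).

S -> dd | de | ed | ddR; N -> R | d | e | Nd | Re | dR | de | NdR; R -> S | e | NS | RS | RNS

Nullable set: {N, R}.
S -> ddR: R nullable, giving dd | ddR.
N -> NdR: N, R nullable, giving Nd | NdR | d | dR.
N -> R: R nullable, giving R.
N -> Re: R nullable, giving Re | e.
Drop R -> ε.
R -> RNS: R, N nullable, giving NS | RNS | RS | S.
Unchanged (no nullable symbols): S -> de; S -> ed; N -> de; R -> e.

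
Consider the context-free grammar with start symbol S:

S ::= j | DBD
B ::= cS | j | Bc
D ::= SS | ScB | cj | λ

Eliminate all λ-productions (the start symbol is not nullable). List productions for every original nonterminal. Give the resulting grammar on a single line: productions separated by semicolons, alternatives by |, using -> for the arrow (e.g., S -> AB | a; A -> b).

Nullable set: {D}.
S -> DBD: D, D nullable, giving B | BD | DB | DBD.
Drop D -> λ.
Unchanged (no nullable symbols): S -> j; B -> Bc; B -> cS; B -> j; D -> SS; D -> ScB; D -> cj.

S -> B | j | BD | DB | DBD; B -> j | Bc | cS; D -> SS | cj | ScB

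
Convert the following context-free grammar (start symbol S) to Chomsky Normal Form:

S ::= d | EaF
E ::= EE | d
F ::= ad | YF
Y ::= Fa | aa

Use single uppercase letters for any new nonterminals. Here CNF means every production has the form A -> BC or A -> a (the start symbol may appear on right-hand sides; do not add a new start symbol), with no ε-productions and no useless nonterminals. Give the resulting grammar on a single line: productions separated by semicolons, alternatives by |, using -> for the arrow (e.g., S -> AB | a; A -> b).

S -> d | EC; A -> a; B -> d; C -> AF; E -> d | EE; F -> AB | YF; Y -> AA | FA

No ε-productions.
No unit productions to eliminate.
TERM: introduce A -> a, B -> d and substitute in every rule of length ≥2.
BIN: S -> EAF becomes S -> EC, C -> AF.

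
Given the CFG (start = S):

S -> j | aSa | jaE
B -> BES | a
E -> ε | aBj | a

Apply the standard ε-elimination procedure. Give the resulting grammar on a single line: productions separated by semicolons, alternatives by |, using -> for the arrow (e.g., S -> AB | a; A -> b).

Nullable set: {E}.
S -> jaE: E nullable, giving ja | jaE.
B -> BES: E nullable, giving BES | BS.
Drop E -> ε.
Unchanged (no nullable symbols): S -> aSa; S -> j; B -> a; E -> a; E -> aBj.

S -> j | ja | aSa | jaE; B -> a | BS | BES; E -> a | aBj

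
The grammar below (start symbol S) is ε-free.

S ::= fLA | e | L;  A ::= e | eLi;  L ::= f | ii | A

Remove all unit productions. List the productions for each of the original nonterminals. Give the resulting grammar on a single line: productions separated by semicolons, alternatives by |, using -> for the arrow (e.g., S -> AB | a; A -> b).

S -> e | f | ii | eLi | fLA; A -> e | eLi; L -> e | f | ii | eLi

Unit productions: L->A, S->L.
Unit pairs (A ⇒* B via units): (L,A), (S,A), (S,L).
S: inherits non-unit rules of {A, L, S} → e | eLi | f | fLA | ii.
A: inherits non-unit rules of {A} → e | eLi.
L: inherits non-unit rules of {A, L} → e | eLi | f | ii.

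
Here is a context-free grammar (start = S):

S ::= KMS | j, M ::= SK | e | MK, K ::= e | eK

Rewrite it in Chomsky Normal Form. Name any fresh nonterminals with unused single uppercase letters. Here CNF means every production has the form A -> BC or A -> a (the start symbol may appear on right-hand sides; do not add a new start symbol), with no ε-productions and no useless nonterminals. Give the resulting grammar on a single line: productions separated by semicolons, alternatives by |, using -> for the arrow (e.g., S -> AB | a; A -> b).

S -> j | KB; A -> e; B -> MS; K -> e | AK; M -> e | MK | SK

No ε-productions.
No unit productions to eliminate.
TERM: introduce A -> e and substitute in every rule of length ≥2.
BIN: S -> KMS becomes S -> KB, B -> MS.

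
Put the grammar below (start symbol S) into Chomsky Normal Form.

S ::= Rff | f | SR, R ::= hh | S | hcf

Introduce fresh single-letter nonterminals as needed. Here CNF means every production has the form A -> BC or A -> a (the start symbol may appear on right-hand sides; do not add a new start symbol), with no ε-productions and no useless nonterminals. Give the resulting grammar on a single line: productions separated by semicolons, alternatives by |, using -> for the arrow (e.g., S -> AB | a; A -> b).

No ε-productions.
After unit-elimination: S -> f | SR | Rff; R -> f | SR | hh | Rff | hcf.
TERM: introduce C -> c, A -> f, B -> h and substitute in every rule of length ≥2.
BIN: R -> BCA becomes R -> BD, D -> CA; R -> RAA becomes R -> RE, E -> AA; S -> RAA becomes S -> RF, F -> AA.

S -> f | RF | SR; A -> f; B -> h; C -> c; D -> CA; E -> AA; F -> AA; R -> f | BB | BD | RE | SR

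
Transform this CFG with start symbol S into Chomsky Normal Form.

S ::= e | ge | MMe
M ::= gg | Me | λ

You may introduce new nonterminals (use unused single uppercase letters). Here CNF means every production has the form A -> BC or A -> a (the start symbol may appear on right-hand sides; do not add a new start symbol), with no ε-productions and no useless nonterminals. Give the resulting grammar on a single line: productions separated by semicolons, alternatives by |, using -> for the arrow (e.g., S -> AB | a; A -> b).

S -> e | BA | MA | MC; A -> e; B -> g; C -> MA; M -> e | BB | MA

Nullable: {M}; after ε-elimination: S -> e | Me | ge | MMe; M -> e | Me | gg.
No unit productions to eliminate.
TERM: introduce A -> e, B -> g and substitute in every rule of length ≥2.
BIN: S -> MMA becomes S -> MC, C -> MA.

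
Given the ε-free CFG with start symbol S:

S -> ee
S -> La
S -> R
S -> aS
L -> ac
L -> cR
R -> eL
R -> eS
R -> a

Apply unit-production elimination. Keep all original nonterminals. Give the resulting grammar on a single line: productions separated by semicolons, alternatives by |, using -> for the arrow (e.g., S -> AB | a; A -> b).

S -> a | La | aS | eL | eS | ee; L -> ac | cR; R -> a | eL | eS

Unit productions: S->R.
Unit pairs (A ⇒* B via units): (S,R).
S: inherits non-unit rules of {R, S} → La | a | aS | eL | eS | ee.
L: inherits non-unit rules of {L} → ac | cR.
R: inherits non-unit rules of {R} → a | eL | eS.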